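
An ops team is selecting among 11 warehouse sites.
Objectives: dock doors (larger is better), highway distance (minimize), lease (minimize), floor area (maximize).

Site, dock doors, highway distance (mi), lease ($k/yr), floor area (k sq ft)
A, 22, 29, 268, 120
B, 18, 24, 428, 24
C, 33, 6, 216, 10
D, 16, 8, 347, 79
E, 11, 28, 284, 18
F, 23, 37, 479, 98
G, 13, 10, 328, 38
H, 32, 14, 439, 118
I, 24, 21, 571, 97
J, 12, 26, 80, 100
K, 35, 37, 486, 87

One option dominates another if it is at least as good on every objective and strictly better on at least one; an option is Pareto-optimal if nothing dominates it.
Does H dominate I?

H vs I: dock doors 32≥24, highway distance 14≤21, lease 439≤571, floor area 118≥97 — H is at least as good on every objective with at least one strict improvement.

Yes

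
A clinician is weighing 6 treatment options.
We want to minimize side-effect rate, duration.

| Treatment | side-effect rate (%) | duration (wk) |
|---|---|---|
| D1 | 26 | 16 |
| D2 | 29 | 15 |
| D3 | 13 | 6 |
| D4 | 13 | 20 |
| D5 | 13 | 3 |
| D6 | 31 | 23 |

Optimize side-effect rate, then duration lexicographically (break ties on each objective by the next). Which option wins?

D5

First minimize side-effect rate: best is 13, kept {D3, D4, D5}.
Then minimize duration: best is 3, kept {D5}.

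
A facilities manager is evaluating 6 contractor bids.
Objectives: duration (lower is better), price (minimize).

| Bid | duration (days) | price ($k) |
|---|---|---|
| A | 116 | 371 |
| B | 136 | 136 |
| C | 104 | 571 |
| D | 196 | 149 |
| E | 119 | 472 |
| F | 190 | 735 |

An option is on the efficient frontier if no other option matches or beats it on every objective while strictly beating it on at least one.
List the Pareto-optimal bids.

A: not dominated.
B: not dominated (best price).
C: not dominated (best duration).
D: dominated by B (duration 136≤196, price 136≤149).
E: dominated by A (duration 116≤119, price 371≤472).
F: dominated by A (duration 116≤190, price 371≤735).

A, B, C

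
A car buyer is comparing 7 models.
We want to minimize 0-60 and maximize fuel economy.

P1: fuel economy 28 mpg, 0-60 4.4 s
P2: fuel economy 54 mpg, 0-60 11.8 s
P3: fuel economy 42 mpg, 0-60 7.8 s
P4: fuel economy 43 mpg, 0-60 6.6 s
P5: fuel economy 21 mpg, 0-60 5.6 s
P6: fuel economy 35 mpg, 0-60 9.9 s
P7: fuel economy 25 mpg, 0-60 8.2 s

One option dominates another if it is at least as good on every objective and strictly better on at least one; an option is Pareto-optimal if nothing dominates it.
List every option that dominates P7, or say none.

P1: fuel economy 28≥25, 0-60 4.4≤8.2 — dominates P7.
P3: fuel economy 42≥25, 0-60 7.8≤8.2 — dominates P7.
P4: fuel economy 43≥25, 0-60 6.6≤8.2 — dominates P7.
Others (P2, P5, P6) are each worse than P7 on at least one objective.

P1, P3, P4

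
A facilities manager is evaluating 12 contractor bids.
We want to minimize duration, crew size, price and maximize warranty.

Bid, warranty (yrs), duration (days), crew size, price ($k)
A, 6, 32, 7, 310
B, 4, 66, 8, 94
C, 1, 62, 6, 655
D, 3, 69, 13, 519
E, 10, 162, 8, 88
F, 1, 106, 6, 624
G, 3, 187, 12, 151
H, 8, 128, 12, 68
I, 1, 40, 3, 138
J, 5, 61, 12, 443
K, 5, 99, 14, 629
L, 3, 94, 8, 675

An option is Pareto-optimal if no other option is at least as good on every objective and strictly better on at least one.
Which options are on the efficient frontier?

A: not dominated (best duration).
B: not dominated.
C: dominated by I (warranty 1≥1, duration 40≤62, crew size 3≤6, price 138≤655).
D: dominated by A (warranty 6≥3, duration 32≤69, crew size 7≤13, price 310≤519).
E: not dominated (best warranty).
F: dominated by I (warranty 1≥1, duration 40≤106, crew size 3≤6, price 138≤624).
G: dominated by B (warranty 4≥3, duration 66≤187, crew size 8≤12, price 94≤151).
H: not dominated (best price).
I: not dominated (best crew size).
J: dominated by A (warranty 6≥5, duration 32≤61, crew size 7≤12, price 310≤443).
K: dominated by A (warranty 6≥5, duration 32≤99, crew size 7≤14, price 310≤629).
L: dominated by A (warranty 6≥3, duration 32≤94, crew size 7≤8, price 310≤675).

A, B, E, H, I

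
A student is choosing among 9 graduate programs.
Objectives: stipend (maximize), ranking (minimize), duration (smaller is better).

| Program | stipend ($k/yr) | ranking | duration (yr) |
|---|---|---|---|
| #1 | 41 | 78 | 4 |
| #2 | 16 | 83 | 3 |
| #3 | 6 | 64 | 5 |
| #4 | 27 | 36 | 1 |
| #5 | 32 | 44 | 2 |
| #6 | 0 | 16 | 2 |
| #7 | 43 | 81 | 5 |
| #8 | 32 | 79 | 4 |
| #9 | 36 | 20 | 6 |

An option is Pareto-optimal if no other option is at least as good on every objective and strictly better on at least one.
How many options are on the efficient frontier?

#1: not dominated.
#2: dominated by #4 (stipend 27≥16, ranking 36≤83, duration 1≤3).
#3: dominated by #4 (stipend 27≥6, ranking 36≤64, duration 1≤5).
#4: not dominated (best duration).
#5: not dominated.
#6: not dominated (best ranking).
#7: not dominated (best stipend).
#8: dominated by #1 (stipend 41≥32, ranking 78≤79, duration 4≤4).
#9: not dominated.
Pareto-optimal: #1, #4, #5, #6, #7, #9 → 6.

6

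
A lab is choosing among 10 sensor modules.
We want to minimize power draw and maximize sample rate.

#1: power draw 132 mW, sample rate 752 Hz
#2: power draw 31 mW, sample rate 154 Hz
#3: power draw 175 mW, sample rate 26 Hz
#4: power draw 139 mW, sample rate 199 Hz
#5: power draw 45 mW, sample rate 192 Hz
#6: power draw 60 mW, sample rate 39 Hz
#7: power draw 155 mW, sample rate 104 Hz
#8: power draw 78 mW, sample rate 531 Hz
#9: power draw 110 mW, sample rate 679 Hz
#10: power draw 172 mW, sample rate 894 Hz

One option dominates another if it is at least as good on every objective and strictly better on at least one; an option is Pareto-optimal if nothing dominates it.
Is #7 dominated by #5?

#5 vs #7: power draw 45≤155, sample rate 192≥104 — #5 is at least as good on every objective with at least one strict improvement.

Yes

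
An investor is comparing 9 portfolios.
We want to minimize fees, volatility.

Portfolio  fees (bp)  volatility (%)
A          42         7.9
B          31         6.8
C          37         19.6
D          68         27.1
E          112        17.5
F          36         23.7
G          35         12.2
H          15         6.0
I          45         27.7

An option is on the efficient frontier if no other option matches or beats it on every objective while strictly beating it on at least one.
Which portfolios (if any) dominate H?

A: worse on fees (42 vs 15).
B: worse on fees (31 vs 15).
C: worse on fees (37 vs 15).
D: worse on fees (68 vs 15).
E: worse on fees (112 vs 15).
F: worse on fees (36 vs 15).
G: worse on fees (35 vs 15).
I: worse on fees (45 vs 15).
No option dominates H.

none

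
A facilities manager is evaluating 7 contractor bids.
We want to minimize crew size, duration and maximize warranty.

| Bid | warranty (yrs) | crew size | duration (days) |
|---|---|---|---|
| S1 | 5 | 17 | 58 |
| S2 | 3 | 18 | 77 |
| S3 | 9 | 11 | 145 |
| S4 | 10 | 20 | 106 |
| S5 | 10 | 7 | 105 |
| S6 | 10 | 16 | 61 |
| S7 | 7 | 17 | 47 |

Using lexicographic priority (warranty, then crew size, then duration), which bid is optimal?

S5

First maximize warranty: best is 10, kept {S4, S5, S6}.
Then minimize crew size: best is 7, kept {S5}.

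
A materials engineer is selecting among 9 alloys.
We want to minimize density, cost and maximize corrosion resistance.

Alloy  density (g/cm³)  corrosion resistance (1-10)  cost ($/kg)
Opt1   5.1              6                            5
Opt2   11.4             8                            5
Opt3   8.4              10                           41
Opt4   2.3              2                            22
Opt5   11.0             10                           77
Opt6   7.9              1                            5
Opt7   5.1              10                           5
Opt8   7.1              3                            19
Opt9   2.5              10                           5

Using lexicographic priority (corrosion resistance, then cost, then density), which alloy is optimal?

First maximize corrosion resistance: best is 10, kept {Opt3, Opt5, Opt7, Opt9}.
Then minimize cost: best is 5, kept {Opt7, Opt9}.
Then minimize density: best is 2.5, kept {Opt9}.

Opt9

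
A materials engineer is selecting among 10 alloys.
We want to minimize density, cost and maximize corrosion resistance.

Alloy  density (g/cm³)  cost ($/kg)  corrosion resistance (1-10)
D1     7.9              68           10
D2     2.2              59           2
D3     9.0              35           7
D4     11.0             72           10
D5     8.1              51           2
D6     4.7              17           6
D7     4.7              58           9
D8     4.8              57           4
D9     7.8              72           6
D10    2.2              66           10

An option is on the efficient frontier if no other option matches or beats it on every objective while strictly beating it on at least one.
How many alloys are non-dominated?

5

D1: dominated by D10 (density 2.2≤7.9, cost 66≤68, corrosion resistance 10≥10).
D2: not dominated.
D3: not dominated.
D4: dominated by D1 (density 7.9≤11.0, cost 68≤72, corrosion resistance 10≥10).
D5: dominated by D6 (density 4.7≤8.1, cost 17≤51, corrosion resistance 6≥2).
D6: not dominated (best cost).
D7: not dominated.
D8: dominated by D6 (density 4.7≤4.8, cost 17≤57, corrosion resistance 6≥4).
D9: dominated by D6 (density 4.7≤7.8, cost 17≤72, corrosion resistance 6≥6).
D10: not dominated.
Pareto-optimal: D2, D3, D6, D7, D10 → 5.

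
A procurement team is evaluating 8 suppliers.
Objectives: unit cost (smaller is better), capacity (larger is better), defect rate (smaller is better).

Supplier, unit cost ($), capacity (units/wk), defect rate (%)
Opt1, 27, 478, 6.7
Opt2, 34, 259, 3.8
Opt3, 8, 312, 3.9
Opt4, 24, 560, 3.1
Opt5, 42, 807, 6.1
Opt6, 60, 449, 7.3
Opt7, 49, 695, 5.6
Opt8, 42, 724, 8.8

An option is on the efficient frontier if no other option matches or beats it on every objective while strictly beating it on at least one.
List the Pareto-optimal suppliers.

Opt3, Opt4, Opt5, Opt7

Opt1: dominated by Opt4 (unit cost 24≤27, capacity 560≥478, defect rate 3.1≤6.7).
Opt2: dominated by Opt4 (unit cost 24≤34, capacity 560≥259, defect rate 3.1≤3.8).
Opt3: not dominated (best unit cost).
Opt4: not dominated (best defect rate).
Opt5: not dominated (best capacity).
Opt6: dominated by Opt1 (unit cost 27≤60, capacity 478≥449, defect rate 6.7≤7.3).
Opt7: not dominated.
Opt8: dominated by Opt5 (unit cost 42≤42, capacity 807≥724, defect rate 6.1≤8.8).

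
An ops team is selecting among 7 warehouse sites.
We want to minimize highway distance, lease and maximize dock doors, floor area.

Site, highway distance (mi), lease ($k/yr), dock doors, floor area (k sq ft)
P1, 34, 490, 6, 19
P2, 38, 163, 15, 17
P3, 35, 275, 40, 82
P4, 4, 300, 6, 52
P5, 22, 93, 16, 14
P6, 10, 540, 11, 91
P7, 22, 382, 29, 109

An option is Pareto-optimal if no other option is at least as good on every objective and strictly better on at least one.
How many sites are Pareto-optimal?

P1: dominated by P4 (highway distance 4≤34, lease 300≤490, dock doors 6≥6, floor area 52≥19).
P2: not dominated.
P3: not dominated (best dock doors).
P4: not dominated (best highway distance).
P5: not dominated (best lease).
P6: not dominated.
P7: not dominated (best floor area).
Pareto-optimal: P2, P3, P4, P5, P6, P7 → 6.

6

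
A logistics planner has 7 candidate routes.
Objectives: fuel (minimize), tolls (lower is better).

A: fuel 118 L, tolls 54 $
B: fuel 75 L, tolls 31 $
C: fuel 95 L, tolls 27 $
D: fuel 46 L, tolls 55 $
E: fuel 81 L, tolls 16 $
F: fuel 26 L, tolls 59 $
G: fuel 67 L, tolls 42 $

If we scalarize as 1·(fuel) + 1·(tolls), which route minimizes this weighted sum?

F

A: 1·118 + 1·54 = 172
B: 1·75 + 1·31 = 106
C: 1·95 + 1·27 = 122
D: 1·46 + 1·55 = 101
E: 1·81 + 1·16 = 97
F: 1·26 + 1·59 = 85
G: 1·67 + 1·42 = 109
Lowest: F at 85.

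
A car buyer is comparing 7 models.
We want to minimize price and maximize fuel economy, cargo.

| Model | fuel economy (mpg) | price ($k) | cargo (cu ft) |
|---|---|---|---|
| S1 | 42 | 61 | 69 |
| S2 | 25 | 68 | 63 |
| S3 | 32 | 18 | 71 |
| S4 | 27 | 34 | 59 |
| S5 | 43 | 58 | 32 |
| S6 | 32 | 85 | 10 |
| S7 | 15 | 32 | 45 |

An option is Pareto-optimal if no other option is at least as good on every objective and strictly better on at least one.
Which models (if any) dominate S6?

S1, S3, S5

S1: fuel economy 42≥32, price 61≤85, cargo 69≥10 — dominates S6.
S3: fuel economy 32≥32, price 18≤85, cargo 71≥10 — dominates S6.
S5: fuel economy 43≥32, price 58≤85, cargo 32≥10 — dominates S6.
Others (S2, S4, S7) are each worse than S6 on at least one objective.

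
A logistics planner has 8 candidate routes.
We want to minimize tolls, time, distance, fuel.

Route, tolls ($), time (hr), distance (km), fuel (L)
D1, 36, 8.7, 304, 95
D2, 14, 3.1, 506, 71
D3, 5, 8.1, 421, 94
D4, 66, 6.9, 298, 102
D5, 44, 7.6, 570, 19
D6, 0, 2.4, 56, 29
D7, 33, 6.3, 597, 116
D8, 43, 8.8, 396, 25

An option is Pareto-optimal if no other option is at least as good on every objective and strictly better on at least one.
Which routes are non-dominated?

D5, D6, D8

D1: dominated by D6 (tolls 0≤36, time 2.4≤8.7, distance 56≤304, fuel 29≤95).
D2: dominated by D6 (tolls 0≤14, time 2.4≤3.1, distance 56≤506, fuel 29≤71).
D3: dominated by D6 (tolls 0≤5, time 2.4≤8.1, distance 56≤421, fuel 29≤94).
D4: dominated by D6 (tolls 0≤66, time 2.4≤6.9, distance 56≤298, fuel 29≤102).
D5: not dominated (best fuel).
D6: not dominated (best tolls).
D7: dominated by D2 (tolls 14≤33, time 3.1≤6.3, distance 506≤597, fuel 71≤116).
D8: not dominated.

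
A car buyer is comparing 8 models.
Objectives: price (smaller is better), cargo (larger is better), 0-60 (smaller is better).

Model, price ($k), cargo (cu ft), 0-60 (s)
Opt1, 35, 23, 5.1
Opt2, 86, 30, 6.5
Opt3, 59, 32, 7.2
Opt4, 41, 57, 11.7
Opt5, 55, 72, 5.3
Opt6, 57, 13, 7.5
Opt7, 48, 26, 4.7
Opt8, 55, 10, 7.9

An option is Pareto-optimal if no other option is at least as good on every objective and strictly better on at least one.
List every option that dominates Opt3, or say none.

Opt5

Opt5: price 55≤59, cargo 72≥32, 0-60 5.3≤7.2 — dominates Opt3.
Others (Opt1, Opt2, Opt4, Opt6, Opt7, Opt8) are each worse than Opt3 on at least one objective.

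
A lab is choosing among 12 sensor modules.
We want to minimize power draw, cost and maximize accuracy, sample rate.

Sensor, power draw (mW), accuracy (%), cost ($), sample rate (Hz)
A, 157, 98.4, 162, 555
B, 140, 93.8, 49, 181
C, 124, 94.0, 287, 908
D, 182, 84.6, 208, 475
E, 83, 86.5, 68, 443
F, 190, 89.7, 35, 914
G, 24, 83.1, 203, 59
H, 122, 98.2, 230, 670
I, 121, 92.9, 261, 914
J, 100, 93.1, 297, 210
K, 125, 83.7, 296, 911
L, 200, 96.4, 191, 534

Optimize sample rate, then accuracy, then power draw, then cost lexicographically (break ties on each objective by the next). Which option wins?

I

First maximize sample rate: best is 914, kept {F, I}.
Then maximize accuracy: best is 92.9, kept {I}.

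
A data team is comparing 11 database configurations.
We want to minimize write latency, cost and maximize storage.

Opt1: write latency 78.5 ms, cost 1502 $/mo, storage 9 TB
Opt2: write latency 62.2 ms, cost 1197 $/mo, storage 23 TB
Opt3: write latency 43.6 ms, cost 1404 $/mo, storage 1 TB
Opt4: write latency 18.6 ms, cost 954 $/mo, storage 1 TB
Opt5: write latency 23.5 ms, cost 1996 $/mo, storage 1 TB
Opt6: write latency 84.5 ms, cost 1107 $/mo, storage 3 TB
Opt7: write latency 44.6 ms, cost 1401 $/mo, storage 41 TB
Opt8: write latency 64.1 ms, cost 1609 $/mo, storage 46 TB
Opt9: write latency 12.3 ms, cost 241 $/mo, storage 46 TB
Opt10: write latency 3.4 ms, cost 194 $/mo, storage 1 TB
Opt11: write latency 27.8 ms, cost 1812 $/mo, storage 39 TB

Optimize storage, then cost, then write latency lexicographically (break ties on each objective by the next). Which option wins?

Opt9

First maximize storage: best is 46, kept {Opt8, Opt9}.
Then minimize cost: best is 241, kept {Opt9}.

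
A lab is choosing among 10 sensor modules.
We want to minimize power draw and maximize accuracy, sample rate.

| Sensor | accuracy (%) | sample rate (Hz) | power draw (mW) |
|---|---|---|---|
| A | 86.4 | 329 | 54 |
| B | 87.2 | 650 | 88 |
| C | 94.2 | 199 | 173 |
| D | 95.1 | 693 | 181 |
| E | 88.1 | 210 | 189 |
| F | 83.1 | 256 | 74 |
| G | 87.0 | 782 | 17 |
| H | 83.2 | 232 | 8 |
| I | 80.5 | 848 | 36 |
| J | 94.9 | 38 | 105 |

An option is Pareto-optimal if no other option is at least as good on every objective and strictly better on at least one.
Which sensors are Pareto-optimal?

A: dominated by G (accuracy 87.0≥86.4, sample rate 782≥329, power draw 17≤54).
B: not dominated.
C: not dominated.
D: not dominated (best accuracy).
E: dominated by D (accuracy 95.1≥88.1, sample rate 693≥210, power draw 181≤189).
F: dominated by A (accuracy 86.4≥83.1, sample rate 329≥256, power draw 54≤74).
G: not dominated.
H: not dominated (best power draw).
I: not dominated (best sample rate).
J: not dominated.

B, C, D, G, H, I, J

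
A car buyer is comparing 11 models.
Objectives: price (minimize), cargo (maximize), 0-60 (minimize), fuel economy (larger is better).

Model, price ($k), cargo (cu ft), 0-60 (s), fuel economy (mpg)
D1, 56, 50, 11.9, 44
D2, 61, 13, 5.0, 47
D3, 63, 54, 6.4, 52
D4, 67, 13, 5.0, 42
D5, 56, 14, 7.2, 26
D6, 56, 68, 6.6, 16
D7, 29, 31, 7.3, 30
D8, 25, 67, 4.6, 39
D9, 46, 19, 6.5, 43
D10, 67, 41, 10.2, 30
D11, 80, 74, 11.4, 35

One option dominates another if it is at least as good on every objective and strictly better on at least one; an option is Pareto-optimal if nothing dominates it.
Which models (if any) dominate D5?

D8, D9

D8: price 25≤56, cargo 67≥14, 0-60 4.6≤7.2, fuel economy 39≥26 — dominates D5.
D9: price 46≤56, cargo 19≥14, 0-60 6.5≤7.2, fuel economy 43≥26 — dominates D5.
Others (D1, D2, D3, D4, D6, D7, D10, D11) are each worse than D5 on at least one objective.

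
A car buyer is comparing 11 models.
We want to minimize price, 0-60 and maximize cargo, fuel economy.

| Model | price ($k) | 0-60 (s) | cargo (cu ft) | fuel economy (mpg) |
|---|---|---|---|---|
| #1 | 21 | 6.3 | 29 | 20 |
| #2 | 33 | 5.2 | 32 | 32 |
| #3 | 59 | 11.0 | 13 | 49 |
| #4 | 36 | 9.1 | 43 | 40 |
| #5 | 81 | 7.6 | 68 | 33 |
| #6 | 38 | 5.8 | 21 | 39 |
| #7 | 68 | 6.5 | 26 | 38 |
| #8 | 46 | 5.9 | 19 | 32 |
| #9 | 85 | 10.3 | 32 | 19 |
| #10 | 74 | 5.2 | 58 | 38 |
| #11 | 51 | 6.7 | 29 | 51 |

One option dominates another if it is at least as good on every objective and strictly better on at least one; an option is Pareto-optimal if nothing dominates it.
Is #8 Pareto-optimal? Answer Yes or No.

No

#2 vs #8: price 33≤46, 0-60 5.2≤5.9, cargo 32≥19, fuel economy 32≥32 — #2 is at least as good on every objective and strictly better on at least one, so #2 dominates #8.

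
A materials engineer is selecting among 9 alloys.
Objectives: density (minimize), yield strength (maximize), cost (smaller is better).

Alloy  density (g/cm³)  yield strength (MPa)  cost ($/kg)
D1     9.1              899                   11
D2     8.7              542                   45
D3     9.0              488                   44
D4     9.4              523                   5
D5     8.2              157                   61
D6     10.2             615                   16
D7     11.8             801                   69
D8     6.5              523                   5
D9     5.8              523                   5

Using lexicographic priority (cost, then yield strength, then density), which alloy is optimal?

First minimize cost: best is 5, kept {D4, D8, D9}.
Then maximize yield strength: best is 523, kept {D4, D8, D9}.
Then minimize density: best is 5.8, kept {D9}.

D9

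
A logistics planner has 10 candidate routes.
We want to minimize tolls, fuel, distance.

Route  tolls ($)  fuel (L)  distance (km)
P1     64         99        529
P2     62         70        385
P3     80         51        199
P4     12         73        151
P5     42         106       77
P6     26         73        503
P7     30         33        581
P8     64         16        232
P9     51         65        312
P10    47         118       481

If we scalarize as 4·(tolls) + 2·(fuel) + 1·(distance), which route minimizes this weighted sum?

P4

P1: 4·64 + 2·99 + 1·529 = 983
P2: 4·62 + 2·70 + 1·385 = 773
P3: 4·80 + 2·51 + 1·199 = 621
P4: 4·12 + 2·73 + 1·151 = 345
P5: 4·42 + 2·106 + 1·77 = 457
P6: 4·26 + 2·73 + 1·503 = 753
P7: 4·30 + 2·33 + 1·581 = 767
P8: 4·64 + 2·16 + 1·232 = 520
P9: 4·51 + 2·65 + 1·312 = 646
P10: 4·47 + 2·118 + 1·481 = 905
Lowest: P4 at 345.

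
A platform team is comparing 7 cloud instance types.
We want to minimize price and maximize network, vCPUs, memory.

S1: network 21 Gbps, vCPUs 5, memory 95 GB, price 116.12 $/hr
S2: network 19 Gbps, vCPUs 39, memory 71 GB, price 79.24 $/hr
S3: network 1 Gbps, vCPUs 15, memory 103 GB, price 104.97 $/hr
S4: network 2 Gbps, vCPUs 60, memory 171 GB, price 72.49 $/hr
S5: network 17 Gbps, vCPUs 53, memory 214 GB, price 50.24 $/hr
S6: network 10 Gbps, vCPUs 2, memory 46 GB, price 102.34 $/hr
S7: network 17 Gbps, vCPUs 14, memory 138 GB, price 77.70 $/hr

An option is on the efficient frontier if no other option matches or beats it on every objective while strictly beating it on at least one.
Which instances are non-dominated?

S1, S2, S4, S5

S1: not dominated (best network).
S2: not dominated.
S3: dominated by S4 (network 2≥1, vCPUs 60≥15, memory 171≥103, price 72.49≤104.97).
S4: not dominated (best vCPUs).
S5: not dominated (best memory).
S6: dominated by S2 (network 19≥10, vCPUs 39≥2, memory 71≥46, price 79.24≤102.34).
S7: dominated by S5 (network 17≥17, vCPUs 53≥14, memory 214≥138, price 50.24≤77.70).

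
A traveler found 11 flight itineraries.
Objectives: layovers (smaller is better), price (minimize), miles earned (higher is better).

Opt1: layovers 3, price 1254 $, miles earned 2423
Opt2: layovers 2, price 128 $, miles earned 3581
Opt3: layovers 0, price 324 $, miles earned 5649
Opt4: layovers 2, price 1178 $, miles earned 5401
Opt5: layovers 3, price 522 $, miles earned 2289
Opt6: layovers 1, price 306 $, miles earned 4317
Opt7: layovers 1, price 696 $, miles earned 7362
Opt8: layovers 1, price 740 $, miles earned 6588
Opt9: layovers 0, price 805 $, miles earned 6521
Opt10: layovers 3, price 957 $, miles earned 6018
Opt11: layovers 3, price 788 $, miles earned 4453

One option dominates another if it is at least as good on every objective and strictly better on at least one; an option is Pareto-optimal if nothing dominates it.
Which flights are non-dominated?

Opt1: dominated by Opt2 (layovers 2≤3, price 128≤1254, miles earned 3581≥2423).
Opt2: not dominated (best price).
Opt3: not dominated.
Opt4: dominated by Opt3 (layovers 0≤2, price 324≤1178, miles earned 5649≥5401).
Opt5: dominated by Opt2 (layovers 2≤3, price 128≤522, miles earned 3581≥2289).
Opt6: not dominated.
Opt7: not dominated (best miles earned).
Opt8: dominated by Opt7 (layovers 1≤1, price 696≤740, miles earned 7362≥6588).
Opt9: not dominated.
Opt10: dominated by Opt7 (layovers 1≤3, price 696≤957, miles earned 7362≥6018).
Opt11: dominated by Opt3 (layovers 0≤3, price 324≤788, miles earned 5649≥4453).

Opt2, Opt3, Opt6, Opt7, Opt9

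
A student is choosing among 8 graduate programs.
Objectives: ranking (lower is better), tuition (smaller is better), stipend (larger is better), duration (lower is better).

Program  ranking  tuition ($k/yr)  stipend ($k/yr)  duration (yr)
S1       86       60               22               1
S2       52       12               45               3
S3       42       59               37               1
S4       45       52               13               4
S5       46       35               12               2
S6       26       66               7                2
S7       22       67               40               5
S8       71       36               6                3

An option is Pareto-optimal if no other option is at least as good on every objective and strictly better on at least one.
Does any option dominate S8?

Yes

S2 vs S8: ranking 52≤71, tuition 12≤36, stipend 45≥6, duration 3≤3 — S2 is at least as good on every objective and strictly better on at least one, so S2 dominates S8.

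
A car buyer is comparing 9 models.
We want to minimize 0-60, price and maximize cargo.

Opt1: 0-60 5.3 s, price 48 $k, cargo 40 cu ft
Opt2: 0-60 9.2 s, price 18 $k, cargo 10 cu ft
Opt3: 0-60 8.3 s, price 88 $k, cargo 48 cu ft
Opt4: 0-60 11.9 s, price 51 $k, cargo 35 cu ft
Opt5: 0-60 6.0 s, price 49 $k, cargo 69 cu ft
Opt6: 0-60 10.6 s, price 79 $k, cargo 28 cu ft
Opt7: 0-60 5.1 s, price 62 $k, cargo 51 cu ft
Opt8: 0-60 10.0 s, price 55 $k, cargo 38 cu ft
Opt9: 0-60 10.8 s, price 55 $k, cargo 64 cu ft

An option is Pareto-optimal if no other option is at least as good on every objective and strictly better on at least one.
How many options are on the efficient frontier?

Opt1: not dominated.
Opt2: not dominated (best price).
Opt3: dominated by Opt5 (0-60 6.0≤8.3, price 49≤88, cargo 69≥48).
Opt4: dominated by Opt1 (0-60 5.3≤11.9, price 48≤51, cargo 40≥35).
Opt5: not dominated (best cargo).
Opt6: dominated by Opt1 (0-60 5.3≤10.6, price 48≤79, cargo 40≥28).
Opt7: not dominated (best 0-60).
Opt8: dominated by Opt1 (0-60 5.3≤10.0, price 48≤55, cargo 40≥38).
Opt9: dominated by Opt5 (0-60 6.0≤10.8, price 49≤55, cargo 69≥64).
Pareto-optimal: Opt1, Opt2, Opt5, Opt7 → 4.

4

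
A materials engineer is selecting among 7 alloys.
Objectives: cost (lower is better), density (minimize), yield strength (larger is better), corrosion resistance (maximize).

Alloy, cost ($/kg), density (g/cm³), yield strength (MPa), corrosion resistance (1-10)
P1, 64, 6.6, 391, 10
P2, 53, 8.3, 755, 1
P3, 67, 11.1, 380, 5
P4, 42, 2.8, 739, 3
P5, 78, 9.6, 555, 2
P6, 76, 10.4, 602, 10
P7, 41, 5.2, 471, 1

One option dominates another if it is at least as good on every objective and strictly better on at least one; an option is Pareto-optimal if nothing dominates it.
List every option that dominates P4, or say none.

P1: worse on cost (64 vs 42).
P2: worse on cost (53 vs 42).
P3: worse on cost (67 vs 42).
P5: worse on cost (78 vs 42).
P6: worse on cost (76 vs 42).
P7: worse on density (5.2 vs 2.8).
No option dominates P4.

none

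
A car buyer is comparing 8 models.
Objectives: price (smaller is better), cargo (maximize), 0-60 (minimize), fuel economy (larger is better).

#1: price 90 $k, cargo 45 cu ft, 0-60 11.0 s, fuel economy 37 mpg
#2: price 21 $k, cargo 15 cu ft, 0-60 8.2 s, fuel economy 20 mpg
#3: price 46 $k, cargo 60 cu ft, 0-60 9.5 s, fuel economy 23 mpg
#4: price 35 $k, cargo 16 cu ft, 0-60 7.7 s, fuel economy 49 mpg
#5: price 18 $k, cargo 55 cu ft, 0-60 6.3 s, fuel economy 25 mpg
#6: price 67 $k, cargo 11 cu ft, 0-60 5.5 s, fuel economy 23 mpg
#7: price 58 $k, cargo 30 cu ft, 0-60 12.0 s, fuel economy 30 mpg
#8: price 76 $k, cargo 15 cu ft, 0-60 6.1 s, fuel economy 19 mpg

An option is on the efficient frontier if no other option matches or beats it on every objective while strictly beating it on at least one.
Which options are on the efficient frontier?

#1: not dominated.
#2: dominated by #5 (price 18≤21, cargo 55≥15, 0-60 6.3≤8.2, fuel economy 25≥20).
#3: not dominated (best cargo).
#4: not dominated (best fuel economy).
#5: not dominated (best price).
#6: not dominated (best 0-60).
#7: not dominated.
#8: not dominated.

#1, #3, #4, #5, #6, #7, #8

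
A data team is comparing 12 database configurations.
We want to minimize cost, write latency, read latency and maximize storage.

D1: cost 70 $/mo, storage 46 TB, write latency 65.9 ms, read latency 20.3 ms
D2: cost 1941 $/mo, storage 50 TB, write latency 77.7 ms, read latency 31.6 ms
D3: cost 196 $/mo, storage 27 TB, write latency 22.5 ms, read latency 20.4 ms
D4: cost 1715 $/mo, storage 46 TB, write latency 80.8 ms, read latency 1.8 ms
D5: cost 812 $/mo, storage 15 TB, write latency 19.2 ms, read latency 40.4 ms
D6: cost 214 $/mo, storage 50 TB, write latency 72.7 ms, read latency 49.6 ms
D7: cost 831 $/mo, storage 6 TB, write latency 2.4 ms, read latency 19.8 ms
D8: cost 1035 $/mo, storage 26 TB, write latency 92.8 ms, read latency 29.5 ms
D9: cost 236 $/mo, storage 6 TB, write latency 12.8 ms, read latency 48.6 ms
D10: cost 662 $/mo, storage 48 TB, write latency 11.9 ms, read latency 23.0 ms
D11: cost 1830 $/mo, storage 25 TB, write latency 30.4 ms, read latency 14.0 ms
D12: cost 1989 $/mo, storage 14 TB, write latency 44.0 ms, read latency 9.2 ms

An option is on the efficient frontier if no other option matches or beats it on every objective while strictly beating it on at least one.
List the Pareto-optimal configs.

D1, D2, D3, D4, D6, D7, D9, D10, D11, D12

D1: not dominated (best cost).
D2: not dominated.
D3: not dominated.
D4: not dominated (best read latency).
D5: dominated by D10 (cost 662≤812, storage 48≥15, write latency 11.9≤19.2, read latency 23.0≤40.4).
D6: not dominated.
D7: not dominated (best write latency).
D8: dominated by D1 (cost 70≤1035, storage 46≥26, write latency 65.9≤92.8, read latency 20.3≤29.5).
D9: not dominated.
D10: not dominated.
D11: not dominated.
D12: not dominated.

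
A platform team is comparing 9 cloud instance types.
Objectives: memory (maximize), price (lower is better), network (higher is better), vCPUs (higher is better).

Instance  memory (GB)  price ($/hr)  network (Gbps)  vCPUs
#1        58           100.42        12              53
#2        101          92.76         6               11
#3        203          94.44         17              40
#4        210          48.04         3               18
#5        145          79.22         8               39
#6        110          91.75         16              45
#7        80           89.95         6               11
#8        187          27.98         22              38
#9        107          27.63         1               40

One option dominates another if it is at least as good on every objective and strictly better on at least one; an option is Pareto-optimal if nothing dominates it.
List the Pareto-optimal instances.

#1, #3, #4, #5, #6, #8, #9

#1: not dominated (best vCPUs).
#2: dominated by #5 (memory 145≥101, price 79.22≤92.76, network 8≥6, vCPUs 39≥11).
#3: not dominated.
#4: not dominated (best memory).
#5: not dominated.
#6: not dominated.
#7: dominated by #5 (memory 145≥80, price 79.22≤89.95, network 8≥6, vCPUs 39≥11).
#8: not dominated (best network).
#9: not dominated (best price).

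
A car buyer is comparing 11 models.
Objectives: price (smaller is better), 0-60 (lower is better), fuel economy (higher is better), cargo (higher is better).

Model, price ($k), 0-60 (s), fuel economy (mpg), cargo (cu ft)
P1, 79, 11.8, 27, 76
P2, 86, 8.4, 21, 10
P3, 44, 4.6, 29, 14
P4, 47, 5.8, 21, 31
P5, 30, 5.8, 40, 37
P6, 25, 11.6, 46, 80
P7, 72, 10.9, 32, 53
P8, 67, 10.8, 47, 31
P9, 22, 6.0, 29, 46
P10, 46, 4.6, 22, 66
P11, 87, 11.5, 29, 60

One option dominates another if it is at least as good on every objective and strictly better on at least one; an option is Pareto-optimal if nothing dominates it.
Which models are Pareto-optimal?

P3, P5, P6, P7, P8, P9, P10, P11

P1: dominated by P6 (price 25≤79, 0-60 11.6≤11.8, fuel economy 46≥27, cargo 80≥76).
P2: dominated by P3 (price 44≤86, 0-60 4.6≤8.4, fuel economy 29≥21, cargo 14≥10).
P3: not dominated.
P4: dominated by P5 (price 30≤47, 0-60 5.8≤5.8, fuel economy 40≥21, cargo 37≥31).
P5: not dominated.
P6: not dominated (best cargo).
P7: not dominated.
P8: not dominated (best fuel economy).
P9: not dominated (best price).
P10: not dominated.
P11: not dominated.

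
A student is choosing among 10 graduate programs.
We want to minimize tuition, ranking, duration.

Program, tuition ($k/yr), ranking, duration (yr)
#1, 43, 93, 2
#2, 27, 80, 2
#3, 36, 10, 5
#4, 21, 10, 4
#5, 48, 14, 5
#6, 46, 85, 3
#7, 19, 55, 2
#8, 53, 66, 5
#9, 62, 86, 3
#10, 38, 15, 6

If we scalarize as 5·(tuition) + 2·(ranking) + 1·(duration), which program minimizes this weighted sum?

#1: 5·43 + 2·93 + 1·2 = 403
#2: 5·27 + 2·80 + 1·2 = 297
#3: 5·36 + 2·10 + 1·5 = 205
#4: 5·21 + 2·10 + 1·4 = 129
#5: 5·48 + 2·14 + 1·5 = 273
#6: 5·46 + 2·85 + 1·3 = 403
#7: 5·19 + 2·55 + 1·2 = 207
#8: 5·53 + 2·66 + 1·5 = 402
#9: 5·62 + 2·86 + 1·3 = 485
#10: 5·38 + 2·15 + 1·6 = 226
Lowest: #4 at 129.

#4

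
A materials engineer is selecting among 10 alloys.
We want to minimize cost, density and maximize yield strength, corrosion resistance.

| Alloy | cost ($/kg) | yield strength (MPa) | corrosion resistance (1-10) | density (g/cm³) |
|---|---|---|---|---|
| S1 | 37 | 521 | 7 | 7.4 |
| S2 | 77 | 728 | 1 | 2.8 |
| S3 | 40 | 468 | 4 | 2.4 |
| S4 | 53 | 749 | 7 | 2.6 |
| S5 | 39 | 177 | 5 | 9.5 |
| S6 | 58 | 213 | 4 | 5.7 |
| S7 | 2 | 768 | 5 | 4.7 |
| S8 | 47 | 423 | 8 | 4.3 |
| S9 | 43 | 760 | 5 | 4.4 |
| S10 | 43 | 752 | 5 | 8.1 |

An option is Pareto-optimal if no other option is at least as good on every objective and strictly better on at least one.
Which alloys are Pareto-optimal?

S1, S3, S4, S7, S8, S9

S1: not dominated.
S2: dominated by S4 (cost 53≤77, yield strength 749≥728, corrosion resistance 7≥1, density 2.6≤2.8).
S3: not dominated (best density).
S4: not dominated.
S5: dominated by S1 (cost 37≤39, yield strength 521≥177, corrosion resistance 7≥5, density 7.4≤9.5).
S6: dominated by S3 (cost 40≤58, yield strength 468≥213, corrosion resistance 4≥4, density 2.4≤5.7).
S7: not dominated (best cost).
S8: not dominated (best corrosion resistance).
S9: not dominated.
S10: dominated by S7 (cost 2≤43, yield strength 768≥752, corrosion resistance 5≥5, density 4.7≤8.1).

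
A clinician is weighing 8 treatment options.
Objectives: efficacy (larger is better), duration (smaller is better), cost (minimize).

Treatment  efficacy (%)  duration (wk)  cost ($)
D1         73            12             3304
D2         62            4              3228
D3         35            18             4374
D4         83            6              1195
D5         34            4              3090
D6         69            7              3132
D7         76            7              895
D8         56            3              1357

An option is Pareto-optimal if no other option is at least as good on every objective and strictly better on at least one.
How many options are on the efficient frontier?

D1: dominated by D4 (efficacy 83≥73, duration 6≤12, cost 1195≤3304).
D2: not dominated.
D3: dominated by D1 (efficacy 73≥35, duration 12≤18, cost 3304≤4374).
D4: not dominated (best efficacy).
D5: dominated by D8 (efficacy 56≥34, duration 3≤4, cost 1357≤3090).
D6: dominated by D4 (efficacy 83≥69, duration 6≤7, cost 1195≤3132).
D7: not dominated (best cost).
D8: not dominated (best duration).
Pareto-optimal: D2, D4, D7, D8 → 4.

4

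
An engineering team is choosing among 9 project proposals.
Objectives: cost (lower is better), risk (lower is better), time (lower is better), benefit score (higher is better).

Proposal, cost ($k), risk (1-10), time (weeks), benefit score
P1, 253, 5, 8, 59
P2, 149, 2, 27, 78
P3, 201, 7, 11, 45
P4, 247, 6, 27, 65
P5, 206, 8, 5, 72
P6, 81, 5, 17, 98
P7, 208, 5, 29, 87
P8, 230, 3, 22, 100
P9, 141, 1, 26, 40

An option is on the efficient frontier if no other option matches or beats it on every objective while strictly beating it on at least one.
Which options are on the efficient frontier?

P1: not dominated.
P2: not dominated.
P3: not dominated.
P4: dominated by P2 (cost 149≤247, risk 2≤6, time 27≤27, benefit score 78≥65).
P5: not dominated (best time).
P6: not dominated (best cost).
P7: dominated by P6 (cost 81≤208, risk 5≤5, time 17≤29, benefit score 98≥87).
P8: not dominated (best benefit score).
P9: not dominated (best risk).

P1, P2, P3, P5, P6, P8, P9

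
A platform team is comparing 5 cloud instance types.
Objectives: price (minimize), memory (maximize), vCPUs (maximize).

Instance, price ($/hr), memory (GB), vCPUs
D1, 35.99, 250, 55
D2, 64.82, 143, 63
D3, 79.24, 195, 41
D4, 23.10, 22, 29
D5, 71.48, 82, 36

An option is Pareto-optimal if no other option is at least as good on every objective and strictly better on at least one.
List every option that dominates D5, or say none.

D1: price 35.99≤71.48, memory 250≥82, vCPUs 55≥36 — dominates D5.
D2: price 64.82≤71.48, memory 143≥82, vCPUs 63≥36 — dominates D5.
Others (D3, D4) are each worse than D5 on at least one objective.

D1, D2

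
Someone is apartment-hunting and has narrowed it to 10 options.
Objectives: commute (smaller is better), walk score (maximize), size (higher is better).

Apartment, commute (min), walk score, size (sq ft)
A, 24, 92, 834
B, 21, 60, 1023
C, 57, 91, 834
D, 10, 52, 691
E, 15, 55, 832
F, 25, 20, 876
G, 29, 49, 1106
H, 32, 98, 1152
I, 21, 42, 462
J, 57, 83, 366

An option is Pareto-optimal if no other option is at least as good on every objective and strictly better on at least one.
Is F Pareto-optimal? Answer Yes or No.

No

B vs F: commute 21≤25, walk score 60≥20, size 1023≥876 — B is at least as good on every objective and strictly better on at least one, so B dominates F.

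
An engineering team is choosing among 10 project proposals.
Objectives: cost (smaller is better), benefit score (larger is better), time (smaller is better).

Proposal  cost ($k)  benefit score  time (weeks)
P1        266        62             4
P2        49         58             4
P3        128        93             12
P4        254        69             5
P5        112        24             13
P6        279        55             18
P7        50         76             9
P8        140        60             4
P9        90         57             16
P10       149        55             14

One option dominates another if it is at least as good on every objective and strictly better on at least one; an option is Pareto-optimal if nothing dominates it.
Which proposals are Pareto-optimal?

P1: not dominated.
P2: not dominated (best cost).
P3: not dominated (best benefit score).
P4: not dominated.
P5: dominated by P2 (cost 49≤112, benefit score 58≥24, time 4≤13).
P6: dominated by P1 (cost 266≤279, benefit score 62≥55, time 4≤18).
P7: not dominated.
P8: not dominated.
P9: dominated by P2 (cost 49≤90, benefit score 58≥57, time 4≤16).
P10: dominated by P2 (cost 49≤149, benefit score 58≥55, time 4≤14).

P1, P2, P3, P4, P7, P8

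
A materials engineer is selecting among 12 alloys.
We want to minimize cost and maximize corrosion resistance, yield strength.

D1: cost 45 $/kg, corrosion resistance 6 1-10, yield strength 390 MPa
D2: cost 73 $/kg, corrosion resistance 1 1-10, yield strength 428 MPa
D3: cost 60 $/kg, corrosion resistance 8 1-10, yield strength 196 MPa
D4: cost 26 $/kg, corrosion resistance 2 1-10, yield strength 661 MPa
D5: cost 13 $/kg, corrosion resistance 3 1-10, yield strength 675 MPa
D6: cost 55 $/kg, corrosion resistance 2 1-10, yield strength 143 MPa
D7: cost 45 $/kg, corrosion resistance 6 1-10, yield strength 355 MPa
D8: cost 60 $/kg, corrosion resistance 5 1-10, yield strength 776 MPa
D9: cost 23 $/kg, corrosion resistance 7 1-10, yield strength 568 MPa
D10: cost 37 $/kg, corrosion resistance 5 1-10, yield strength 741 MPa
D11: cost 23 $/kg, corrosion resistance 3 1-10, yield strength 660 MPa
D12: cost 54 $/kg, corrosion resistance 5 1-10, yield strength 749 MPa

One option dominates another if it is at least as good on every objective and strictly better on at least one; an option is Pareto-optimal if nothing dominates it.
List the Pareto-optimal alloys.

D1: dominated by D9 (cost 23≤45, corrosion resistance 7≥6, yield strength 568≥390).
D2: dominated by D4 (cost 26≤73, corrosion resistance 2≥1, yield strength 661≥428).
D3: not dominated (best corrosion resistance).
D4: dominated by D5 (cost 13≤26, corrosion resistance 3≥2, yield strength 675≥661).
D5: not dominated (best cost).
D6: dominated by D1 (cost 45≤55, corrosion resistance 6≥2, yield strength 390≥143).
D7: dominated by D1 (cost 45≤45, corrosion resistance 6≥6, yield strength 390≥355).
D8: not dominated (best yield strength).
D9: not dominated.
D10: not dominated.
D11: dominated by D5 (cost 13≤23, corrosion resistance 3≥3, yield strength 675≥660).
D12: not dominated.

D3, D5, D8, D9, D10, D12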